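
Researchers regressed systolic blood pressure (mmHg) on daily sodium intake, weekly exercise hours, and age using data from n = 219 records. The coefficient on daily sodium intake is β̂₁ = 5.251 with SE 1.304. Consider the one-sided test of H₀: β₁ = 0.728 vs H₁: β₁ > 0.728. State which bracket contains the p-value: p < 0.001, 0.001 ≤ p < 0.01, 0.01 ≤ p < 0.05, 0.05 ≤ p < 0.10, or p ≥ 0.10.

p < 0.001

t = (5.251 − 0.728) / 1.304 = 3.469.
df = n − k − 1 = 219 − 3 − 1 = 215.
One-sided p = P(T_{215} > t) ≈ 0.0003.
So p < 0.001.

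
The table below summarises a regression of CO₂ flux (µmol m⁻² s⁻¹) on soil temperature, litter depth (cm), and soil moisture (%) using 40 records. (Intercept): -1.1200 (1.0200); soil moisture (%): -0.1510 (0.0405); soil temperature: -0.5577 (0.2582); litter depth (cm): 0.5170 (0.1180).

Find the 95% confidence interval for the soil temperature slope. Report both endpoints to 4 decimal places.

(-1.0814, -0.0340)

Read off: b = -0.5577, SE = 0.2582 for soil temperature.
df = n − k − 1 = 40 − 3 − 1 = 36.
t* = t_{0.025, 36} = 2.028094.
Margin = t* × SE = 2.028094 × 0.2582 = 0.523654.
CI: -0.5577 ± 0.523654 → (-1.0814, -0.0340).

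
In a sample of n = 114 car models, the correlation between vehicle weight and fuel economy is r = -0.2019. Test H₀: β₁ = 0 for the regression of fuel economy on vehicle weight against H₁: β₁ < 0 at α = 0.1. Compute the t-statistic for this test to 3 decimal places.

t = r·√(n − 2)/√(1 − r²) = -0.2019·√112/√0.959236 = -2.182.
df = n − 2 = 112.
One-sided p ≈ 0.0156, which is < 0.1, so reject H₀.
There is evidence of a linear association between vehicle weight and fuel economy.

t = -2.182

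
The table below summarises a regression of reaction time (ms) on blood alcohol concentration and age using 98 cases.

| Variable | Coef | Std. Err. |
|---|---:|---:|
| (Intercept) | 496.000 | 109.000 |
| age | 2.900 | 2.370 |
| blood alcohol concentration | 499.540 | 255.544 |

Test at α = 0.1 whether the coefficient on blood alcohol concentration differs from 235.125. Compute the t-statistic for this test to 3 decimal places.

t = 1.035

Read off: b = 499.540, SE = 255.544 for blood alcohol concentration.
H₀: β₁ = 235.125 vs H₁: β₁ ≠ 235.125.
t = (499.540 − 235.125) / 255.544 = 1.035.
df = n − k − 1 = 98 − 2 − 1 = 95.
Two-sided p ≈ 0.3034, which is ≥ 0.1, so fail to reject H₀.
The data are consistent with a true slope of 235.125 ms per unit of blood alcohol concentration, holding the other predictors fixed.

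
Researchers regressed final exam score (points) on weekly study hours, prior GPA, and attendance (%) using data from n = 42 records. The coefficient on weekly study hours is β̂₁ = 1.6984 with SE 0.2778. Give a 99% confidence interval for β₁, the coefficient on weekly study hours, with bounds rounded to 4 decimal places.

(0.9451, 2.4517)

df = n − k − 1 = 42 − 3 − 1 = 38.
t* = t_{0.005, 38} = 2.711558.
Margin = t* × SE = 2.711558 × 0.2778 = 0.753271.
CI: 1.6984 ± 0.753271 → (0.9451, 2.4517).
With 99% confidence, each one-unit increase in weekly study hours is associated with a change of between 0.9451 and 2.4517 points in final exam score, holding the other predictors fixed.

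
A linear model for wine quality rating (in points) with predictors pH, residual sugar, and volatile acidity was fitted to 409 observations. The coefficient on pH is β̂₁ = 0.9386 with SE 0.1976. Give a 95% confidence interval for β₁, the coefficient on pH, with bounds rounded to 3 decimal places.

df = n − k − 1 = 409 − 3 − 1 = 405.
t* = t_{0.025, 405} = 1.965839.
Margin = t* × SE = 1.965839 × 0.1976 = 0.38845.
CI: 0.9386 ± 0.38845 → (0.550, 1.327).
With 95% confidence, each one-unit increase in pH is associated with a change of between 0.550 and 1.327 points in wine quality rating, holding the other predictors fixed.

(0.550, 1.327)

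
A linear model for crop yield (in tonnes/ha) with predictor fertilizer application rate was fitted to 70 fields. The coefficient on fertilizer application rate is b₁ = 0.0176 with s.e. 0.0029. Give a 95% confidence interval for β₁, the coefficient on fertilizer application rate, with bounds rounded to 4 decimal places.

df = n − 2 = 70 − 2 = 68.
t* = t_{0.025, 68} = 1.995469.
Margin = t* × SE = 1.995469 × 0.0029 = 0.005787.
CI: 0.0176 ± 0.005787 → (0.0118, 0.0234).
With 95% confidence, each one-unit increase in fertilizer application rate is associated with a change of between 0.0118 and 0.0234 tonnes/ha in crop yield.

(0.0118, 0.0234)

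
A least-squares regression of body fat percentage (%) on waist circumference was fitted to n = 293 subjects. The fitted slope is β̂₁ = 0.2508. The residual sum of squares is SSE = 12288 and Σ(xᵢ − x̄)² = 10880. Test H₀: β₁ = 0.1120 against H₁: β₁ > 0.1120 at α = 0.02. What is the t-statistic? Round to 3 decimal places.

t = 2.228

MSE = SSE/(n − 2) = 12288/291 = 42.2268.
SE(β̂₁) = √(MSE/Sₓₓ) = √(42.2268/10880) = 0.0622988.
t = (0.2508 − 0.1120) / 0.0622988 = 2.228.
df = n − 2 = 291.
One-sided p ≈ 0.0133, which is < 0.02, so reject H₀.
There is evidence that the true slope on waist circumference exceeds 0.1120 % per unit.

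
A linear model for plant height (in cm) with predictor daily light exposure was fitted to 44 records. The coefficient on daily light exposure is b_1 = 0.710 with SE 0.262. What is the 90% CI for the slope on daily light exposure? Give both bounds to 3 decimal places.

df = n − 2 = 44 − 2 = 42.
t* = t_{0.05, 42} = 1.681952.
Margin = t* × SE = 1.681952 × 0.262 = 0.44067.
CI: 0.710 ± 0.44067 → (0.269, 1.151).
With 90% confidence, each one-unit increase in daily light exposure is associated with a change of between 0.269 and 1.151 cm in plant height.

(0.269, 1.151)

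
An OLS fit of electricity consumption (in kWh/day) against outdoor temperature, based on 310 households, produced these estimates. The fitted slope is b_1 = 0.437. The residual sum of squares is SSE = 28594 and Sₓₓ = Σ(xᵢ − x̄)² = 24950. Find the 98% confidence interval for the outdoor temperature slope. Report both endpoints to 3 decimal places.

(0.294, 0.580)

MSE = SSE/(n − 2) = 28594/308 = 92.8377.
SE(b_1) = √(MSE/Sₓₓ) = √(92.8377/24950) = 0.0609996.
df = n − 2 = 308.
t* = t_{0.01, 308} = 2.338516.
Margin = t* × SE = 2.338516 × 0.0609996 = 0.14265.
CI: 0.437 ± 0.14265 → (0.294, 0.580).
With 98% confidence, each one-unit increase in outdoor temperature is associated with a change of between 0.294 and 0.580 kWh/day in electricity consumption.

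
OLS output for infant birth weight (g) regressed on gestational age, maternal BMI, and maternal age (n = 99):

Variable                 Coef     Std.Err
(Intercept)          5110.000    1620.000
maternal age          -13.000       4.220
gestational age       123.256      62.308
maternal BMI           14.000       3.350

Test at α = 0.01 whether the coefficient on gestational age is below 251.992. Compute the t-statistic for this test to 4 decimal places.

Read off: b = 123.256, SE = 62.308 for gestational age.
H₀: β₁ = 251.992 vs H₁: β₁ < 251.992.
t = (123.256 − 251.992) / 62.308 = -2.0661.
df = n − k − 1 = 99 − 3 − 1 = 95.
One-sided p ≈ 0.0208, which is ≥ 0.01, so fail to reject H₀.
The data do not give significant evidence that the true slope on gestational age is below 251.992 g per unit, holding the other predictors fixed.

t = -2.0661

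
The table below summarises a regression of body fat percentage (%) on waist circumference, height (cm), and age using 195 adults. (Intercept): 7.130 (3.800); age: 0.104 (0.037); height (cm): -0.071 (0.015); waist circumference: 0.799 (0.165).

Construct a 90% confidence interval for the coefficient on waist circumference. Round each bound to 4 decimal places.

Read off: b = 0.799, SE = 0.165 for waist circumference.
df = n − k − 1 = 195 − 3 − 1 = 191.
t* = t_{0.05, 191} = 1.652871.
Margin = t* × SE = 1.652871 × 0.165 = 0.272724.
CI: 0.799 ± 0.272724 → (0.5263, 1.0717).

(0.5263, 1.0717)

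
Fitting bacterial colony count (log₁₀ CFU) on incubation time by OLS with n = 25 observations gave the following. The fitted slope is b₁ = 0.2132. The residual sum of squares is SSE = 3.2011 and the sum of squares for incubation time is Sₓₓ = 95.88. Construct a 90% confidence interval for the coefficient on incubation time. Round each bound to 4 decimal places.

(0.1479, 0.2785)

MSE = SSE/(n − 2) = 3.2011/23 = 0.139178.
SE(b₁) = √(MSE/Sₓₓ) = √(0.139178/95.88) = 0.0380997.
df = n − 2 = 23.
t* = t_{0.05, 23} = 1.713872.
Margin = t* × SE = 1.713872 × 0.0380997 = 0.065298.
CI: 0.2132 ± 0.065298 → (0.1479, 0.2785).
With 90% confidence, each one-unit increase in incubation time is associated with a change of between 0.1479 and 0.2785 log₁₀ CFU in bacterial colony count.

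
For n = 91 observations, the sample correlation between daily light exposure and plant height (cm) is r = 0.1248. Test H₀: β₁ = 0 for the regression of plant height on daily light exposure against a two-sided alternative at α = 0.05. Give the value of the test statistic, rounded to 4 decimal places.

t = 1.1866

t = r·√(n − 2)/√(1 − r²) = 0.1248·√89/√0.984425 = 1.1866.
df = n − 2 = 89.
Two-sided p ≈ 0.2385, which is ≥ 0.05, so fail to reject H₀.
The data do not give significant evidence of a linear association between daily light exposure and plant height.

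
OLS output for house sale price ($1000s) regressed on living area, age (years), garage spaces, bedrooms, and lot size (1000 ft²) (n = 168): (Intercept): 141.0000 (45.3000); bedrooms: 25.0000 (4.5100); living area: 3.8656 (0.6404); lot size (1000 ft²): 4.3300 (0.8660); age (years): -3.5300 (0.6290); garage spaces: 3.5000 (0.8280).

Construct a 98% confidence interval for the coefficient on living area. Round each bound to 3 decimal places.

(2.361, 5.370)

Read off: b = 3.8656, SE = 0.6404 for living area.
df = n − k − 1 = 168 − 5 − 1 = 162.
t* = t_{0.01, 162} = 2.349586.
Margin = t* × SE = 2.349586 × 0.6404 = 1.50468.
CI: 3.8656 ± 1.50468 → (2.361, 5.370).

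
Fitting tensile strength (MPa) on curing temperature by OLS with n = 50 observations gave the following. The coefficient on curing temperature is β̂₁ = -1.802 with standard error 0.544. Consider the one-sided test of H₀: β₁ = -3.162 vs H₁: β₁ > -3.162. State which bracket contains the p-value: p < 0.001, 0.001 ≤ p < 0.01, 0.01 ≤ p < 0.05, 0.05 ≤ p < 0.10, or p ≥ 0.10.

t = (-1.802 − (-3.162)) / 0.544 = 2.500.
df = n − 2 = 50 − 2 = 48.
One-sided p = P(T_{48} > t) ≈ 0.0079.
So 0.001 ≤ p < 0.01.

0.001 ≤ p < 0.01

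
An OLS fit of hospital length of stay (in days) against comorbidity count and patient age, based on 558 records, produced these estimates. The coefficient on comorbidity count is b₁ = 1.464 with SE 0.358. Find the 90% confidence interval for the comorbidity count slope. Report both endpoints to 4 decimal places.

df = n − k − 1 = 558 − 2 − 1 = 555.
t* = t_{0.05, 555} = 1.647604.
Margin = t* × SE = 1.647604 × 0.358 = 0.589842.
CI: 1.464 ± 0.589842 → (0.8742, 2.0538).
With 90% confidence, each one-unit increase in comorbidity count is associated with a change of between 0.8742 and 2.0538 days in hospital length of stay, holding the other predictors fixed.

(0.8742, 2.0538)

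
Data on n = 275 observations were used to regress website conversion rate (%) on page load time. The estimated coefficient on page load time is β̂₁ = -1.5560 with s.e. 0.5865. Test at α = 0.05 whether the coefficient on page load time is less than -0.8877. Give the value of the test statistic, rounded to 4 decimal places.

H₀: β₁ = -0.8877 vs H₁: β₁ < -0.8877.
t = (β̂₁ − β₁⁰)/SE = (-1.5560 − (-0.8877)) / 0.5865 = -1.1395.
df = n − 2 = 275 − 2 = 273.
One-sided p ≈ 0.1278, which is ≥ 0.05, so fail to reject H₀.
The data do not give significant evidence that the true slope on page load time is below -0.8877 % per unit.

t = -1.1395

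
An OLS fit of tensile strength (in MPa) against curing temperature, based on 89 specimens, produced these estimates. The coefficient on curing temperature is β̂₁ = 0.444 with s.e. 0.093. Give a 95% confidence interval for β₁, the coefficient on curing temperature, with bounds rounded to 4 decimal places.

df = n − 2 = 89 − 2 = 87.
t* = t_{0.025, 87} = 1.987608.
Margin = t* × SE = 1.987608 × 0.093 = 0.184848.
CI: 0.444 ± 0.184848 → (0.2592, 0.6288).
With 95% confidence, each one-unit increase in curing temperature is associated with a change of between 0.2592 and 0.6288 MPa in tensile strength.

(0.2592, 0.6288)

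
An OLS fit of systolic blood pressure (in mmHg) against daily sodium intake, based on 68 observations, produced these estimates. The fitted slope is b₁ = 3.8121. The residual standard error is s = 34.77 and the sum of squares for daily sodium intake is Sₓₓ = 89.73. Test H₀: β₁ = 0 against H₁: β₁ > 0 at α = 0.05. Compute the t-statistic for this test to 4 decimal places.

t = 1.0386

SE(b₁) = s/√Sₓₓ = 34.77/√89.73 = 3.67059.
t = 3.8121 / 3.67059 = 1.0386.
df = n − 2 = 66.
One-sided p ≈ 0.1514, which is ≥ 0.05, so fail to reject H₀.
The data do not give significant evidence that the true slope on daily sodium intake is positive.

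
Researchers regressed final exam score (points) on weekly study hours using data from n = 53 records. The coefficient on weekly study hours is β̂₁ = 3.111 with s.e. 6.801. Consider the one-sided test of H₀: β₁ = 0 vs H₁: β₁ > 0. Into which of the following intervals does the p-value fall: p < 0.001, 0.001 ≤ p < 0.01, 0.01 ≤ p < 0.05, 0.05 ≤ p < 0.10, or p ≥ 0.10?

p ≥ 0.10

t = 3.111 / 6.801 = 0.457.
df = n − 2 = 53 − 2 = 51.
One-sided p = P(T_{51} > t) ≈ 0.3247.
So p ≥ 0.10.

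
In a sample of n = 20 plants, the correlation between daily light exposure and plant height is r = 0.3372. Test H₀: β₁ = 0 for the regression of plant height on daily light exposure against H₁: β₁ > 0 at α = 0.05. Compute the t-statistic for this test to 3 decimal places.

t = r·√(n − 2)/√(1 − r²) = 0.3372·√18/√0.886296 = 1.520.
df = n − 2 = 18.
One-sided p ≈ 0.0730, which is ≥ 0.05, so fail to reject H₀.
The data do not give significant evidence of a linear association between daily light exposure and plant height.

t = 1.520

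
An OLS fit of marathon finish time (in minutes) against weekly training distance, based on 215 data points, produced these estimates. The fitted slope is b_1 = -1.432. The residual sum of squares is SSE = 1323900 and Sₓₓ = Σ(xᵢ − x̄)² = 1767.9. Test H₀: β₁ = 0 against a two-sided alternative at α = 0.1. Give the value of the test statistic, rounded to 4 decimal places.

MSE = SSE/(n − 2) = 1323900/213 = 6215.49.
SE(b_1) = √(MSE/Sₓₓ) = √(6215.49/1767.9) = 1.87503.
t = -1.432 / 1.87503 = -0.7637.
df = n − 2 = 213.
Two-sided p ≈ 0.4459, which is ≥ 0.1, so fail to reject H₀.
The data do not give significant evidence of an association between weekly training distance and marathon finish time.

t = -0.7637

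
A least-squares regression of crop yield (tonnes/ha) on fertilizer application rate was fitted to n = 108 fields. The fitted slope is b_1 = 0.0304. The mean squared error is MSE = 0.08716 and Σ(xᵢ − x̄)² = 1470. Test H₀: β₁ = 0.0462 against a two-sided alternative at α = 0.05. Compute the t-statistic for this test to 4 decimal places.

SE(b_1) = √(MSE/Sₓₓ) = √(0.08716/1470) = 0.00770016.
t = (0.0304 − 0.0462) / 0.00770016 = -2.0519.
df = n − 2 = 106.
Two-sided p ≈ 0.0426, which is < 0.05, so reject H₀.
There is evidence that the true slope on fertilizer application rate differs from 0.0462 tonnes/ha per unit.

t = -2.0519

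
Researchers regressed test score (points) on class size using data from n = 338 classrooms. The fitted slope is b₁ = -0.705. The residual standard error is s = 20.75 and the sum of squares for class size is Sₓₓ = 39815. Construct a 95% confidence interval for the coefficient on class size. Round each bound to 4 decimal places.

(-0.9096, -0.5004)

SE(b₁) = s/√Sₓₓ = 20.75/√39815 = 0.103991.
df = n − 2 = 336.
t* = t_{0.025, 336} = 1.967049.
Margin = t* × SE = 1.967049 × 0.103991 = 0.204555.
CI: -0.705 ± 0.204555 → (-0.9096, -0.5004).
With 95% confidence, each one-unit increase in class size is associated with a change of between -0.9096 and -0.5004 points in test score.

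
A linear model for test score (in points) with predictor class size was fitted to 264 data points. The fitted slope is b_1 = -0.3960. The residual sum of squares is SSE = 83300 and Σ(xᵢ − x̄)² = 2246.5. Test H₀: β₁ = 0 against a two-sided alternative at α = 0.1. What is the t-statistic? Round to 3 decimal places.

t = -1.053

MSE = SSE/(n − 2) = 83300/262 = 317.939.
SE(b_1) = √(MSE/Sₓₓ) = √(317.939/2246.5) = 0.3762.
t = -0.3960 / 0.3762 = -1.053.
df = n − 2 = 262.
Two-sided p ≈ 0.2935, which is ≥ 0.1, so fail to reject H₀.
The data do not give significant evidence of an association between class size and test score.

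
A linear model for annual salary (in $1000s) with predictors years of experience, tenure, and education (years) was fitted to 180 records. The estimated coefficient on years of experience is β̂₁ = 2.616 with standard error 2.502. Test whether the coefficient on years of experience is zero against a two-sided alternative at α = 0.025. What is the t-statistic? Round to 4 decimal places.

t = 1.0456

H₀: β₁ = 0 vs H₁: β₁ ≠ 0.
t = (β̂₁ − β₁⁰)/SE = 2.616 / 2.502 = 1.0456.
df = n − k − 1 = 180 − 3 − 1 = 176.
Two-sided p ≈ 0.2972, which is ≥ 0.025, so fail to reject H₀.
The data do not give significant evidence of an association between years of experience and annual salary, after adjusting for the other predictors.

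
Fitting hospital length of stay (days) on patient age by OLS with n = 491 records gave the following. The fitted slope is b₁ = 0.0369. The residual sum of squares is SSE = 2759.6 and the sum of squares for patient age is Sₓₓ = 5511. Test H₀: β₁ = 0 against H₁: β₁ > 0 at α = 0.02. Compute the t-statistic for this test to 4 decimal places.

MSE = SSE/(n − 2) = 2759.6/489 = 5.64335.
SE(b₁) = √(MSE/Sₓₓ) = √(5.64335/5511) = 0.0320003.
t = 0.0369 / 0.0320003 = 1.1531.
df = n − 2 = 489.
One-sided p ≈ 0.1247, which is ≥ 0.02, so fail to reject H₀.
The data do not give significant evidence that the true slope on patient age is positive.

t = 1.1531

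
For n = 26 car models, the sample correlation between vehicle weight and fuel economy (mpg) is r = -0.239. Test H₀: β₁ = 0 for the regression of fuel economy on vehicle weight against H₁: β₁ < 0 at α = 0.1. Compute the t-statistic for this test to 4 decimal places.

t = -1.2058

t = r·√(n − 2)/√(1 − r²) = -0.239·√24/√0.942879 = -1.2058.
df = n − 2 = 24.
One-sided p ≈ 0.1198, which is ≥ 0.1, so fail to reject H₀.
The data do not give significant evidence of a linear association between vehicle weight and fuel economy.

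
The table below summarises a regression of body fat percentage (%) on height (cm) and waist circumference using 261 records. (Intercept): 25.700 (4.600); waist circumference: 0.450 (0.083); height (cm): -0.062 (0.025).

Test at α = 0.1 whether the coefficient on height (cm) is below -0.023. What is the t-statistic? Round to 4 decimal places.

Read off: b = -0.062, SE = 0.025 for height (cm).
H₀: β₁ = -0.023 vs H₁: β₁ < -0.023.
t = (-0.062 − (-0.023)) / 0.025 = -1.5600.
df = n − k − 1 = 261 − 2 − 1 = 258.
One-sided p ≈ 0.0600, which is < 0.1, so reject H₀.
There is evidence that the true slope on height (cm) is below -0.023 % per unit, holding the other predictors fixed.

t = -1.5600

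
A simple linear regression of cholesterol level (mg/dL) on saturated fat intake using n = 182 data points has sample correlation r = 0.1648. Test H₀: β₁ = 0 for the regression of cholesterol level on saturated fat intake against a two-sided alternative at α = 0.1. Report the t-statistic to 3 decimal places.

t = 2.242

t = r·√(n − 2)/√(1 − r²) = 0.1648·√180/√0.972841 = 2.242.
df = n − 2 = 180.
Two-sided p ≈ 0.0262, which is < 0.1, so reject H₀.
There is evidence of a linear association between saturated fat intake and cholesterol level.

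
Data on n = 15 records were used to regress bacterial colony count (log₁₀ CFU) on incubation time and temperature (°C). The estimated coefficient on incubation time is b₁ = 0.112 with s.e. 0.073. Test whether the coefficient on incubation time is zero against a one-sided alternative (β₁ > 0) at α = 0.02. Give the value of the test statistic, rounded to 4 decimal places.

H₀: β₁ = 0 vs H₁: β₁ > 0.
t = (b₁ − β₁⁰)/SE = 0.112 / 0.073 = 1.5342.
df = n − k − 1 = 15 − 2 − 1 = 12.
One-sided p ≈ 0.0755, which is ≥ 0.02, so fail to reject H₀.
The data do not give significant evidence that the true slope on incubation time is positive, holding the other predictors fixed.

t = 1.5342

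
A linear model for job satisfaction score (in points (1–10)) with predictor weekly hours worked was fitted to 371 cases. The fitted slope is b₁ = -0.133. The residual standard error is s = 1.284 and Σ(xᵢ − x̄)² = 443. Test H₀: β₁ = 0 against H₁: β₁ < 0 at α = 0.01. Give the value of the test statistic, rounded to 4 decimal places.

t = -2.1802

SE(b₁) = s/√Sₓₓ = 1.284/√443 = 0.0610047.
t = -0.133 / 0.0610047 = -2.1802.
df = n − 2 = 369.
One-sided p ≈ 0.0149, which is ≥ 0.01, so fail to reject H₀.
The data do not give significant evidence that the true slope on weekly hours worked is negative.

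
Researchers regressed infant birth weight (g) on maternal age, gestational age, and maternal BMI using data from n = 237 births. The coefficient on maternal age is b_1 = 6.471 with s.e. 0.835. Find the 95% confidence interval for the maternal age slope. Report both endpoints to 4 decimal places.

df = n − k − 1 = 237 − 3 − 1 = 233.
t* = t_{0.025, 233} = 1.970198.
Margin = t* × SE = 1.970198 × 0.835 = 1.645115.
CI: 6.471 ± 1.645115 → (4.8259, 8.1161).
With 95% confidence, each one-unit increase in maternal age is associated with a change of between 4.8259 and 8.1161 g in infant birth weight, holding the other predictors fixed.

(4.8259, 8.1161)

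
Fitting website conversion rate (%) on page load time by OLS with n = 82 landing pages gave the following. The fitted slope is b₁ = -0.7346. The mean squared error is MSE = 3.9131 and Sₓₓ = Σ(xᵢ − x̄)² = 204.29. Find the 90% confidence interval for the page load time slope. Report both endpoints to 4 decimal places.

SE(b₁) = √(MSE/Sₓₓ) = √(3.9131/204.29) = 0.1384.
df = n − 2 = 80.
t* = t_{0.05, 80} = 1.664125.
Margin = t* × SE = 1.664125 × 0.1384 = 0.230315.
CI: -0.7346 ± 0.230315 → (-0.9649, -0.5043).
With 90% confidence, each one-unit increase in page load time is associated with a change of between -0.9649 and -0.5043 % in website conversion rate.

(-0.9649, -0.5043)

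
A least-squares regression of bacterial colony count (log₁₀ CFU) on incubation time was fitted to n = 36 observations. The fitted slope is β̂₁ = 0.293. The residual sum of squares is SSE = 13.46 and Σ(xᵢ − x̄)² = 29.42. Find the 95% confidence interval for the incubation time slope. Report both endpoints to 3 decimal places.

MSE = SSE/(n − 2) = 13.46/34 = 0.395882.
SE(β̂₁) = √(MSE/Sₓₓ) = √(0.395882/29.42) = 0.116001.
df = n − 2 = 34.
t* = t_{0.025, 34} = 2.032245.
Margin = t* × SE = 2.032245 × 0.116001 = 0.23574.
CI: 0.293 ± 0.23574 → (0.057, 0.529).
With 95% confidence, each one-unit increase in incubation time is associated with a change of between 0.057 and 0.529 log₁₀ CFU in bacterial colony count.

(0.057, 0.529)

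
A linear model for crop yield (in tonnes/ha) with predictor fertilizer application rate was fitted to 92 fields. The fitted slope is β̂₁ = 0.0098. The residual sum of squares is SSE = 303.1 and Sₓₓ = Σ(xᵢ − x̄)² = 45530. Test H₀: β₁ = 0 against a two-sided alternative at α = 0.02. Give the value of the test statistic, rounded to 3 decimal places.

t = 1.139

MSE = SSE/(n − 2) = 303.1/90 = 3.36778.
SE(β̂₁) = √(MSE/Sₓₓ) = √(3.36778/45530) = 0.00860048.
t = 0.0098 / 0.00860048 = 1.139.
df = n − 2 = 90.
Two-sided p ≈ 0.2575, which is ≥ 0.02, so fail to reject H₀.
The data do not give significant evidence of an association between fertilizer application rate and crop yield.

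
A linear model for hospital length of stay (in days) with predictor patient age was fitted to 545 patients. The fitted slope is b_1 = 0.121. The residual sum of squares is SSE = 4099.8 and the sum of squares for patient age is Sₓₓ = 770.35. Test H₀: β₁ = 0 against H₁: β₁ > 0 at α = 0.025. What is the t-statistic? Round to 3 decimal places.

t = 1.222

MSE = SSE/(n − 2) = 4099.8/543 = 7.55028.
SE(b_1) = √(MSE/Sₓₓ) = √(7.55028/770.35) = 0.0990005.
t = 0.121 / 0.0990005 = 1.222.
df = n − 2 = 543.
One-sided p ≈ 0.1111, which is ≥ 0.025, so fail to reject H₀.
The data do not give significant evidence that the true slope on patient age is positive.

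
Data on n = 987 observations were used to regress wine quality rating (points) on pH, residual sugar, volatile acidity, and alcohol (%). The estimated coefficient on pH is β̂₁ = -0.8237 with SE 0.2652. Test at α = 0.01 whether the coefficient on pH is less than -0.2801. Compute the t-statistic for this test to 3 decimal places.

t = -2.050

H₀: β₁ = -0.2801 vs H₁: β₁ < -0.2801.
t = (β̂₁ − β₁⁰)/SE = (-0.8237 − (-0.2801)) / 0.2652 = -2.050.
df = n − k − 1 = 987 − 4 − 1 = 982.
One-sided p ≈ 0.0203, which is ≥ 0.01, so fail to reject H₀.
The data do not give significant evidence that the true slope on pH is below -0.2801 points per unit, holding the other predictors fixed.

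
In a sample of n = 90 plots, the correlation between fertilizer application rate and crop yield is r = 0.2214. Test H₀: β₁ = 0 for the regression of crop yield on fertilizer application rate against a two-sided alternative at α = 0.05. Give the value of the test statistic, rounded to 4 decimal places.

t = 2.1298

t = r·√(n − 2)/√(1 − r²) = 0.2214·√88/√0.950982 = 2.1298.
df = n − 2 = 88.
Two-sided p ≈ 0.0360, which is < 0.05, so reject H₀.
There is evidence of a linear association between fertilizer application rate and crop yield.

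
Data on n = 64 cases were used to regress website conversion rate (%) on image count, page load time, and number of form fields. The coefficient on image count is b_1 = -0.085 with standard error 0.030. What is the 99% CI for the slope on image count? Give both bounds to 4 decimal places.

(-0.1648, -0.0052)

df = n − k − 1 = 64 − 3 − 1 = 60.
t* = t_{0.005, 60} = 2.660283.
Margin = t* × SE = 2.660283 × 0.030 = 0.079808.
CI: -0.085 ± 0.079808 → (-0.1648, -0.0052).
With 99% confidence, each one-unit increase in image count is associated with a change of between -0.1648 and -0.0052 % in website conversion rate, holding the other predictors fixed.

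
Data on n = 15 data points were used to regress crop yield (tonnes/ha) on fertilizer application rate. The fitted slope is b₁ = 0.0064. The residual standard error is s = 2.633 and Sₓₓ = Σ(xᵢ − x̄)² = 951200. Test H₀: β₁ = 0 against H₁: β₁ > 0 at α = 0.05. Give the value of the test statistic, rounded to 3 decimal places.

SE(b₁) = s/√Sₓₓ = 2.633/√951200 = 0.0026997.
t = 0.0064 / 0.0026997 = 2.371.
df = n − 2 = 13.
One-sided p ≈ 0.0169, which is < 0.05, so reject H₀.
There is evidence that the true slope on fertilizer application rate is positive.

t = 2.371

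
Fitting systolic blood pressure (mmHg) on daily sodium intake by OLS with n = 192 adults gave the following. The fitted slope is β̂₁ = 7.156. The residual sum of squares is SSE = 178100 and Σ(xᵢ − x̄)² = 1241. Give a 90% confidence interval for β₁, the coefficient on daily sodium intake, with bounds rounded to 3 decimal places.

MSE = SSE/(n − 2) = 178100/190 = 937.368.
SE(β̂₁) = √(MSE/Sₓₓ) = √(937.368/1241) = 0.869099.
df = n − 2 = 190.
t* = t_{0.05, 190} = 1.652913.
Margin = t* × SE = 1.652913 × 0.869099 = 1.43655.
CI: 7.156 ± 1.43655 → (5.719, 8.593).
With 90% confidence, each one-unit increase in daily sodium intake is associated with a change of between 5.719 and 8.593 mmHg in systolic blood pressure.

(5.719, 8.593)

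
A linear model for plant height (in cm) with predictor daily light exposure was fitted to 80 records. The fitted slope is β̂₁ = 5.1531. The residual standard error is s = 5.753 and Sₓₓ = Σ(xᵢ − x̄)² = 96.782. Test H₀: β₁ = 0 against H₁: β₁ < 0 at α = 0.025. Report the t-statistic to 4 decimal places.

SE(β̂₁) = s/√Sₓₓ = 5.753/√96.782 = 0.584786.
t = 5.1531 / 0.584786 = 8.8119.
df = n − 2 = 78.
One-sided p ≈ 1.0000, which is ≥ 0.025, so fail to reject H₀.
The data do not give significant evidence that the true slope on daily light exposure is negative.

t = 8.8119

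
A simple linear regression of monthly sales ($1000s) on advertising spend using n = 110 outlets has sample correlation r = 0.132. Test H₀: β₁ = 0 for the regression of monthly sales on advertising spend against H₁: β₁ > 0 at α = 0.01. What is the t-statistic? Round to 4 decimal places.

t = r·√(n − 2)/√(1 − r²) = 0.132·√108/√0.982576 = 1.3839.
df = n − 2 = 108.
One-sided p ≈ 0.0846, which is ≥ 0.01, so fail to reject H₀.
The data do not give significant evidence of a linear association between advertising spend and monthly sales.

t = 1.3839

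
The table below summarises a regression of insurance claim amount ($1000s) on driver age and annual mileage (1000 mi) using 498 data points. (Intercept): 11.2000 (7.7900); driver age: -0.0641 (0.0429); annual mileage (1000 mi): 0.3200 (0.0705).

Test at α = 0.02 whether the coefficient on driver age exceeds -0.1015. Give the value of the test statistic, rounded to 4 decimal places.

t = 0.8718

Read off: b = -0.0641, SE = 0.0429 for driver age.
H₀: β₁ = -0.1015 vs H₁: β₁ > -0.1015.
t = (-0.0641 − (-0.1015)) / 0.0429 = 0.8718.
df = n − k − 1 = 498 − 2 − 1 = 495.
One-sided p ≈ 0.1919, which is ≥ 0.02, so fail to reject H₀.
The data do not give significant evidence that the true slope on driver age exceeds -0.1015 $1000s per unit, holding the other predictors fixed.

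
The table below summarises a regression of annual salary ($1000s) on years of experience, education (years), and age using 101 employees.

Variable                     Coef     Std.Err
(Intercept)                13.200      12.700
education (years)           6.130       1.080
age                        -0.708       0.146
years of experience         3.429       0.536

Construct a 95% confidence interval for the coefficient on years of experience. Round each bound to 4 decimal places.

Read off: b = 3.429, SE = 0.536 for years of experience.
df = n − k − 1 = 101 − 3 − 1 = 97.
t* = t_{0.025, 97} = 1.984723.
Margin = t* × SE = 1.984723 × 0.536 = 1.063812.
CI: 3.429 ± 1.063812 → (2.3652, 4.4928).

(2.3652, 4.4928)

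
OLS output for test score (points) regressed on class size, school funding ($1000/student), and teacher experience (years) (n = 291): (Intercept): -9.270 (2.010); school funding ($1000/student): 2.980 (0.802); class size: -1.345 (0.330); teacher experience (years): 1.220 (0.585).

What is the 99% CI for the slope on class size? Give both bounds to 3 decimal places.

(-2.201, -0.489)

Read off: b = -1.345, SE = 0.330 for class size.
df = n − k − 1 = 291 − 3 − 1 = 287.
t* = t_{0.005, 287} = 2.593068.
Margin = t* × SE = 2.593068 × 0.330 = 0.85571.
CI: -1.345 ± 0.85571 → (-2.201, -0.489).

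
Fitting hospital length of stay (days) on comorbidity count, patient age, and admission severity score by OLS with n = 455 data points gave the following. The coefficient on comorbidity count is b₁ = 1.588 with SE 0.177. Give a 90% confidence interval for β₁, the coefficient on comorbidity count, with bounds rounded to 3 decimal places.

(1.296, 1.880)

df = n − k − 1 = 455 − 3 − 1 = 451.
t* = t_{0.05, 451} = 1.648239.
Margin = t* × SE = 1.648239 × 0.177 = 0.29174.
CI: 1.588 ± 0.29174 → (1.296, 1.880).
With 90% confidence, each one-unit increase in comorbidity count is associated with a change of between 1.296 and 1.880 days in hospital length of stay, holding the other predictors fixed.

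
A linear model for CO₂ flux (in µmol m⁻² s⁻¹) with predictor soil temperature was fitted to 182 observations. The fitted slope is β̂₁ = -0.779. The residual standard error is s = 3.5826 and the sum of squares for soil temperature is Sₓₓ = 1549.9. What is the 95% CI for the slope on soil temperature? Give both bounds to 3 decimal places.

SE(β̂₁) = s/√Sₓₓ = 3.5826/√1549.9 = 0.0910011.
df = n − 2 = 180.
t* = t_{0.025, 180} = 1.973231.
Margin = t* × SE = 1.973231 × 0.0910011 = 0.17957.
CI: -0.779 ± 0.17957 → (-0.959, -0.599).
With 95% confidence, each one-unit increase in soil temperature is associated with a change of between -0.959 and -0.599 µmol m⁻² s⁻¹ in CO₂ flux.

(-0.959, -0.599)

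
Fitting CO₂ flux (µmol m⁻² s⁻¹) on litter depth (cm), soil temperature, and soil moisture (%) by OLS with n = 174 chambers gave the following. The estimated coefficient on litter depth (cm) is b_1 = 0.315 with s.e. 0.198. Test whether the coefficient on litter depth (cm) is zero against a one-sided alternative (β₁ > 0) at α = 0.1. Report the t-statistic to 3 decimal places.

H₀: β₁ = 0 vs H₁: β₁ > 0.
t = (b_1 − β₁⁰)/SE = 0.315 / 0.198 = 1.591.
df = n − k − 1 = 174 − 3 − 1 = 170.
One-sided p ≈ 0.0567, which is < 0.1, so reject H₀.
There is evidence that the true slope on litter depth (cm) is positive, holding the other predictors fixed.

t = 1.591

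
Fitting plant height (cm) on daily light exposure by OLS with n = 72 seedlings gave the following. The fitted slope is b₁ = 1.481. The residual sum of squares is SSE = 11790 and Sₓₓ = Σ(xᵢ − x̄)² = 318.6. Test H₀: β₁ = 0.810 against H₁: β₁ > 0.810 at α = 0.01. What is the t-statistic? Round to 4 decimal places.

t = 0.9229

MSE = SSE/(n − 2) = 11790/70 = 168.429.
SE(b₁) = √(MSE/Sₓₓ) = √(168.429/318.6) = 0.727085.
t = (1.481 − 0.810) / 0.727085 = 0.9229.
df = n − 2 = 70.
One-sided p ≈ 0.1796, which is ≥ 0.01, so fail to reject H₀.
The data do not give significant evidence that the true slope on daily light exposure exceeds 0.810 cm per unit.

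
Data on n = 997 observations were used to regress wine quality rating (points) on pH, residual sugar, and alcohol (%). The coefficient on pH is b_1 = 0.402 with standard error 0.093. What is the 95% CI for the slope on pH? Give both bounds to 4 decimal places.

(0.2195, 0.5845)

df = n − k − 1 = 997 − 3 − 1 = 993.
t* = t_{0.025, 993} = 1.962356.
Margin = t* × SE = 1.962356 × 0.093 = 0.182499.
CI: 0.402 ± 0.182499 → (0.2195, 0.5845).
With 95% confidence, each one-unit increase in pH is associated with a change of between 0.2195 and 0.5845 points in wine quality rating, holding the other predictors fixed.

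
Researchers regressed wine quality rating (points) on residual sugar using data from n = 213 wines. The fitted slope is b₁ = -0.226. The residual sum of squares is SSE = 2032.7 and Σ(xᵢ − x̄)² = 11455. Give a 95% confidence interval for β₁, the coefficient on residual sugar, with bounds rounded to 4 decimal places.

MSE = SSE/(n − 2) = 2032.7/211 = 9.63365.
SE(b₁) = √(MSE/Sₓₓ) = √(9.63365/11455) = 0.029.
df = n − 2 = 211.
t* = t_{0.025, 211} = 1.971271.
Margin = t* × SE = 1.971271 × 0.029 = 0.057167.
CI: -0.226 ± 0.057167 → (-0.2832, -0.1688).
With 95% confidence, each one-unit increase in residual sugar is associated with a change of between -0.2832 and -0.1688 points in wine quality rating.

(-0.2832, -0.1688)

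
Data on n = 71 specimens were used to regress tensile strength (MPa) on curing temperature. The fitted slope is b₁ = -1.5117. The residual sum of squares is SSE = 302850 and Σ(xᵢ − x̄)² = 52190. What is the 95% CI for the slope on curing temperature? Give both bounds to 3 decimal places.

MSE = SSE/(n − 2) = 302850/69 = 4389.13.
SE(b₁) = √(MSE/Sₓₓ) = √(4389.13/52190) = 0.289998.
df = n − 2 = 69.
t* = t_{0.025, 69} = 1.994945.
Margin = t* × SE = 1.994945 × 0.289998 = 0.57853.
CI: -1.5117 ± 0.57853 → (-2.090, -0.933).
With 95% confidence, each one-unit increase in curing temperature is associated with a change of between -2.090 and -0.933 MPa in tensile strength.

(-2.090, -0.933)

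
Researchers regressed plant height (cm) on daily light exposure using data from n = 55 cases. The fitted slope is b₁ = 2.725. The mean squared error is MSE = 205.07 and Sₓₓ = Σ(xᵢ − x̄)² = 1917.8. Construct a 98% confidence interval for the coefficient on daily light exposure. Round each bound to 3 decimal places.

SE(b₁) = √(MSE/Sₓₓ) = √(205.07/1917.8) = 0.327001.
df = n − 2 = 53.
t* = t_{0.01, 53} = 2.39879.
Margin = t* × SE = 2.39879 × 0.327001 = 0.78441.
CI: 2.725 ± 0.78441 → (1.941, 3.509).
With 98% confidence, each one-unit increase in daily light exposure is associated with a change of between 1.941 and 3.509 cm in plant height.

(1.941, 3.509)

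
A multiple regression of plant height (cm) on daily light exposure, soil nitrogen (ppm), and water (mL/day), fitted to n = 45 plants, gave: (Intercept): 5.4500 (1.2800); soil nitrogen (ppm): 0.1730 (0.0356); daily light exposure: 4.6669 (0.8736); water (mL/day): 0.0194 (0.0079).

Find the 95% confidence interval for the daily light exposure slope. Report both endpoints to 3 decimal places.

Read off: b = 4.6669, SE = 0.8736 for daily light exposure.
df = n − k − 1 = 45 − 3 − 1 = 41.
t* = t_{0.025, 41} = 2.019541.
Margin = t* × SE = 2.019541 × 0.8736 = 1.76427.
CI: 4.6669 ± 1.76427 → (2.903, 6.431).

(2.903, 6.431)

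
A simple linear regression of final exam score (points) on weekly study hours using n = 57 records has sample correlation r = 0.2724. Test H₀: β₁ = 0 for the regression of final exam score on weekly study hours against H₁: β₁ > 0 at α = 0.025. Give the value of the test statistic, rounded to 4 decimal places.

t = 2.0996

t = r·√(n − 2)/√(1 − r²) = 0.2724·√55/√0.925798 = 2.0996.
df = n − 2 = 55.
One-sided p ≈ 0.0202, which is < 0.025, so reject H₀.
There is evidence of a linear association between weekly study hours and final exam score.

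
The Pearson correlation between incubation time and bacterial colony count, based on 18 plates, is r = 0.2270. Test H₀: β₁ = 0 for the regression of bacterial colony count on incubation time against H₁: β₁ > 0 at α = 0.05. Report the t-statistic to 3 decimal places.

t = 0.932

t = r·√(n − 2)/√(1 − r²) = 0.2270·√16/√0.948471 = 0.932.
df = n − 2 = 16.
One-sided p ≈ 0.1825, which is ≥ 0.05, so fail to reject H₀.
The data do not give significant evidence of a linear association between incubation time and bacterial colony count.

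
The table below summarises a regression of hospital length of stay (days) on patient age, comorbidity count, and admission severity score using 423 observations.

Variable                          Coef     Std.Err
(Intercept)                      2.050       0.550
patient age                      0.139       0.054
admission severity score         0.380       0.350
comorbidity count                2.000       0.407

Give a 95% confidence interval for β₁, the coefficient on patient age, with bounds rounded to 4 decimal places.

(0.0329, 0.2451)

Read off: b = 0.139, SE = 0.054 for patient age.
df = n − k − 1 = 423 − 3 − 1 = 419.
t* = t_{0.025, 419} = 1.965642.
Margin = t* × SE = 1.965642 × 0.054 = 0.106145.
CI: 0.139 ± 0.106145 → (0.0329, 0.2451).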